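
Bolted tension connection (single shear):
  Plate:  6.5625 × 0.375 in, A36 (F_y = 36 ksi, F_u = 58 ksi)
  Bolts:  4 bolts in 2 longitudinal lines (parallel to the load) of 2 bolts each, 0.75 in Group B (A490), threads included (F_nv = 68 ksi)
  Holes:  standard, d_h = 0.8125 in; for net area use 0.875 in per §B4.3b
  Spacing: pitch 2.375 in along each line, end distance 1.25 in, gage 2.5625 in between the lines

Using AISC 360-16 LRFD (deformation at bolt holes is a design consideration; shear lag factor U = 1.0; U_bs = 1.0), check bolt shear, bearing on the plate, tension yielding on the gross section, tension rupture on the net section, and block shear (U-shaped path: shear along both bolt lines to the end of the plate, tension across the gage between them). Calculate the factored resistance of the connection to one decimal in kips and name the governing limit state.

Bolt shear: A_b = π(0.75)²/4 = 0.44179 in². φR_n = 0.75 × 68 × 0.44179 × 4 × 1 = 90.1 kips.
Bearing (0.375 in plate, F_u = 58 ksi): end bolts L_c = 1.25 − 0.8125/2 = 0.84375, R_n = min(1.2×0.84375×0.375×58, 2.4×0.75×0.375×58) = 22.022 kips/bolt; interior L_c = 2.375 − 0.8125 = 1.5625, R_n = 39.15 kips/bolt. φR_n = 0.75 × (2×22.022 + 2×39.15) = 91.8 kips.
Tension yield (gross): A_g = 6.5625×0.375 = 2.4609 in². φR_n = 0.90 × 36 × 2.4609 = 79.7 kips.
Tension rupture (net): A_n = (6.5625 − 2×0.875)×0.375 = 1.8047 in² (U = 1.0, A_e = A_n). φR_n = 0.75 × 58 × 1.8047 = 78.5 kips.
Block shear: shear path 2×[1.25+1×2.375] = 2×3.625 in, A_gv = 2.7188, A_nv = 2×(3.625 − 1.5×0.875)×0.375 = 1.7344 in²; tension across gage: (2.5625 − 1×0.875)×0.375 = 0.63281 in². R_n = min(0.6×58×1.7344, 0.6×36×2.7188) + 1.0×58×0.63281 = min(60.357, 58.726) + 36.703 = 95.429 kips. φR_n = 0.75 × 95.429 = 71.6 kips.
Governing: min(90.1, 91.8, 79.7, 78.5, 71.6) = 71.6 kips → block shear.

71.6 kips (block shear governs)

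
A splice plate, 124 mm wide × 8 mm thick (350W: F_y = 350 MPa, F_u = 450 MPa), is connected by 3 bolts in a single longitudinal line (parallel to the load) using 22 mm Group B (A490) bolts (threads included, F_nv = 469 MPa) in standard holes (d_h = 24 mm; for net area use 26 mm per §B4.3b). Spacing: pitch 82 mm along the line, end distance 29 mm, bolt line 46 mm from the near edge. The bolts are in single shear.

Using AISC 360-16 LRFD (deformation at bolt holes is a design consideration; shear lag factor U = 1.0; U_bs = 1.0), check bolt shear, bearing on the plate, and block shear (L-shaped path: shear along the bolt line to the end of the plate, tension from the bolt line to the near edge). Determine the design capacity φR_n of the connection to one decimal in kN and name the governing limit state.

Bolt shear: A_b = π(22)²/4 = 380.13 mm². φR_n = 0.75 × 469 × 380.13 × 3 × 1 = 401.1 kN.
Bearing (8 mm plate, F_u = 450 MPa): end bolts L_c = 29 − 24/2 = 17, R_n = min(1.2×17×8×450, 2.4×22×8×450) = 73.44 kN/bolt; interior L_c = 82 − 24 = 58, R_n = 190.08 kN/bolt. φR_n = 0.75 × (1×73.44 + 2×190.08) = 340.2 kN.
Block shear: shear path 1×[29+2×82] = 1×193 mm, A_gv = 1544, A_nv = 1×(193 − 2.5×26)×8 = 1024 mm²; tension to near edge: (46 − 0.5×26)×8 = 264 mm². R_n = min(0.6×450×1024, 0.6×350×1544) + 1.0×450×264 = min(276.48, 324.24) + 118.8 = 395.28 kN. φR_n = 0.75 × 395.28 = 296.5 kN.
Governing: min(401.1, 340.2, 296.5) = 296.5 kN → block shear.

296.5 kN (block shear governs)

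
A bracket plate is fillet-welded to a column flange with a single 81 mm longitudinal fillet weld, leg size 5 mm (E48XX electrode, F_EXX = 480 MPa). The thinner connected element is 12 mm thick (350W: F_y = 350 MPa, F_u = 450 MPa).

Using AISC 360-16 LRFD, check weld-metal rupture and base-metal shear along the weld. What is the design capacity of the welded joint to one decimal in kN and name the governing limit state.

61.8 kN (weld metal governs)

Weld metal: throat = 0.707×5 = 3.535 mm, L = 81 mm. φR_n = 0.75 × 0.6 × 480 × 3.535 × 81 = 61.8 kN.
Base metal shear (12 mm plate): yield φR_n = 1.0×0.6×350×12×81 = 204.1 kN; rupture φR_n = 0.75×0.6×450×12×81 = 196.8 kN; take 196.8 kN (rupture).
Governing: min(61.8, 196.8) = 61.8 kN → weld metal.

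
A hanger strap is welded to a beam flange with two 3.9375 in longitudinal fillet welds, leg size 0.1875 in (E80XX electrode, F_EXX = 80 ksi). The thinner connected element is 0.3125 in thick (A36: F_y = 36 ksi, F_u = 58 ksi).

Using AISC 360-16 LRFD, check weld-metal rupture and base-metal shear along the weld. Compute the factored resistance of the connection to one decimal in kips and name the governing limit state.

Weld metal: throat = 0.707×0.1875 = 0.13256 in, L = 2×3.9375 = 7.875 in. φR_n = 0.75 × 0.6 × 80 × 0.13256 × 7.875 = 37.6 kips.
Base metal shear (0.3125 in plate): yield φR_n = 1.0×0.6×36×0.3125×7.875 = 53.2 kips; rupture φR_n = 0.75×0.6×58×0.3125×7.875 = 64.2 kips; take 53.2 kips (yield).
Governing: min(37.6, 53.2) = 37.6 kips → weld metal.

37.6 kips (weld metal governs)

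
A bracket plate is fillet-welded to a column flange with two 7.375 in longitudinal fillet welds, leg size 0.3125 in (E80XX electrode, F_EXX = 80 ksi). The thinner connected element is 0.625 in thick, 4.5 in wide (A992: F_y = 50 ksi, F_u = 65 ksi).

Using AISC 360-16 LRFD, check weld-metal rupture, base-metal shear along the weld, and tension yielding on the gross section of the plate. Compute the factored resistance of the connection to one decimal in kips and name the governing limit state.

117.3 kips (weld metal governs)

Weld metal: throat = 0.707×0.3125 = 0.22094 in, L = 2×7.375 = 14.75 in. φR_n = 0.75 × 0.6 × 80 × 0.22094 × 14.75 = 117.3 kips.
Base metal shear (0.625 in plate): yield φR_n = 1.0×0.6×50×0.625×14.75 = 276.6 kips; rupture φR_n = 0.75×0.6×65×0.625×14.75 = 269.6 kips; take 269.6 kips (rupture).
Tension yield (gross): A_g = 4.5×0.625 = 2.8125 in². φR_n = 0.90 × 50 × 2.8125 = 126.6 kips.
Governing: min(117.3, 269.6, 126.6) = 117.3 kips → weld metal.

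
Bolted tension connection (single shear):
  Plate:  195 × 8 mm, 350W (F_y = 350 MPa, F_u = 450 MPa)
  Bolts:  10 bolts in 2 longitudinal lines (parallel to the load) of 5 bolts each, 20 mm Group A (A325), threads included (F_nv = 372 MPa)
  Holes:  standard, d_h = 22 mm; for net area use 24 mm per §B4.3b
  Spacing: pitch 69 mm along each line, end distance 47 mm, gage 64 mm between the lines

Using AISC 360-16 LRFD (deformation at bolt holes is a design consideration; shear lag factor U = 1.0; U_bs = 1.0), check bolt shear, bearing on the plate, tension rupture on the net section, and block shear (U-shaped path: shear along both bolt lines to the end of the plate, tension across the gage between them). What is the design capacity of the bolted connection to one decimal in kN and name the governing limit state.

Bolt shear: A_b = π(20)²/4 = 314.16 mm². φR_n = 0.75 × 372 × 314.16 × 10 × 1 = 876.5 kN.
Bearing (8 mm plate, F_u = 450 MPa): end bolts L_c = 47 − 22/2 = 36, R_n = min(1.2×36×8×450, 2.4×20×8×450) = 155.52 kN/bolt; interior L_c = 69 − 22 = 47, R_n = 172.8 kN/bolt. φR_n = 0.75 × (2×155.52 + 8×172.8) = 1270.1 kN.
Tension rupture (net): A_n = (195 − 2×24)×8 = 1176 mm² (U = 1.0, A_e = A_n). φR_n = 0.75 × 450 × 1176 = 396.9 kN.
Block shear: shear path 2×[47+4×69] = 2×323 mm, A_gv = 5168, A_nv = 2×(323 − 4.5×24)×8 = 3440 mm²; tension across gage: (64 − 1×24)×8 = 320 mm². R_n = min(0.6×450×3440, 0.6×350×5168) + 1.0×450×320 = min(928.8, 1085.3) + 144 = 1072.8 kN. φR_n = 0.75 × 1072.8 = 804.6 kN.
Governing: min(876.5, 1270.1, 396.9, 804.6) = 396.9 kN → net-section rupture.

396.9 kN (net-section rupture governs)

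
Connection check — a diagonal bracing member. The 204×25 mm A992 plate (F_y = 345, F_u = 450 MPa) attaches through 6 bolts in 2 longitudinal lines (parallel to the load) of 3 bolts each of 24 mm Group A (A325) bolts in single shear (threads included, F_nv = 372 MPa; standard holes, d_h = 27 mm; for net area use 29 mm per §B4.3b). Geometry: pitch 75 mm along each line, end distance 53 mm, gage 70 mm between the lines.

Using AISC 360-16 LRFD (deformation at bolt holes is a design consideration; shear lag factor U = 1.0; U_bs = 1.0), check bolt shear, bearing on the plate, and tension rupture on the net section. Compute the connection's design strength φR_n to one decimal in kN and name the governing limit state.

757.3 kN (bolt shear governs)

Bolt shear: A_b = π(24)²/4 = 452.39 mm². φR_n = 0.75 × 372 × 452.39 × 6 × 1 = 757.3 kN.
Bearing (25 mm plate, F_u = 450 MPa): end bolts L_c = 53 − 27/2 = 39.5, R_n = min(1.2×39.5×25×450, 2.4×24×25×450) = 533.25 kN/bolt; interior L_c = 75 − 27 = 48, R_n = 648 kN/bolt. φR_n = 0.75 × (2×533.25 + 4×648) = 2743.9 kN.
Tension rupture (net): A_n = (204 − 2×29)×25 = 3650 mm² (U = 1.0, A_e = A_n). φR_n = 0.75 × 450 × 3650 = 1231.9 kN.
Governing: min(757.3, 2743.9, 1231.9) = 757.3 kN → bolt shear.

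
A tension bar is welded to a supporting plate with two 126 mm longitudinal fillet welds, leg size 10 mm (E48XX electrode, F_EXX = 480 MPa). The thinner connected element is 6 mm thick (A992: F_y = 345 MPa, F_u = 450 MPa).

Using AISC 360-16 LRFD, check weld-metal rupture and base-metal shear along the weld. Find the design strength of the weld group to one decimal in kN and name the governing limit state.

306.2 kN (base-metal shear governs)

Weld metal: throat = 0.707×10 = 7.07 mm, L = 2×126 = 252 mm. φR_n = 0.75 × 0.6 × 480 × 7.07 × 252 = 384.8 kN.
Base metal shear (6 mm plate): yield φR_n = 1.0×0.6×345×6×252 = 313.0 kN; rupture φR_n = 0.75×0.6×450×6×252 = 306.2 kN; take 306.2 kN (rupture).
Governing: min(384.8, 306.2) = 306.2 kN → base-metal shear.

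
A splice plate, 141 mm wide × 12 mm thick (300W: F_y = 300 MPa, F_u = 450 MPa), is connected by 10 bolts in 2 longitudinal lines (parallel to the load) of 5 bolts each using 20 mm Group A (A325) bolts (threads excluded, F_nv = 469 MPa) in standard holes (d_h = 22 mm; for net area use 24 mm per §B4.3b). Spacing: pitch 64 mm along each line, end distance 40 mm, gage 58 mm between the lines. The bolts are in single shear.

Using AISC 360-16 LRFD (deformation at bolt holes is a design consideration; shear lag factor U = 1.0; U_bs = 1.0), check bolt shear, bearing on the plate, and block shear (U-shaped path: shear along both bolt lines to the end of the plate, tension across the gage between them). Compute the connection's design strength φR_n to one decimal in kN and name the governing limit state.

Bolt shear: A_b = π(20)²/4 = 314.16 mm². φR_n = 0.75 × 469 × 314.16 × 10 × 1 = 1105.1 kN.
Bearing (12 mm plate, F_u = 450 MPa): end bolts L_c = 40 − 22/2 = 29, R_n = min(1.2×29×12×450, 2.4×20×12×450) = 187.92 kN/bolt; interior L_c = 64 − 22 = 42, R_n = 259.2 kN/bolt. φR_n = 0.75 × (2×187.92 + 8×259.2) = 1837.1 kN.
Block shear: shear path 2×[40+4×64] = 2×296 mm, A_gv = 7104, A_nv = 2×(296 − 4.5×24)×12 = 4512 mm²; tension across gage: (58 − 1×24)×12 = 408 mm². R_n = min(0.6×450×4512, 0.6×300×7104) + 1.0×450×408 = min(1218.2, 1278.7) + 183.6 = 1401.8 kN. φR_n = 0.75 × 1401.8 = 1051.4 kN.
Governing: min(1105.1, 1837.1, 1051.4) = 1051.4 kN → block shear.

1051.4 kN (block shear governs)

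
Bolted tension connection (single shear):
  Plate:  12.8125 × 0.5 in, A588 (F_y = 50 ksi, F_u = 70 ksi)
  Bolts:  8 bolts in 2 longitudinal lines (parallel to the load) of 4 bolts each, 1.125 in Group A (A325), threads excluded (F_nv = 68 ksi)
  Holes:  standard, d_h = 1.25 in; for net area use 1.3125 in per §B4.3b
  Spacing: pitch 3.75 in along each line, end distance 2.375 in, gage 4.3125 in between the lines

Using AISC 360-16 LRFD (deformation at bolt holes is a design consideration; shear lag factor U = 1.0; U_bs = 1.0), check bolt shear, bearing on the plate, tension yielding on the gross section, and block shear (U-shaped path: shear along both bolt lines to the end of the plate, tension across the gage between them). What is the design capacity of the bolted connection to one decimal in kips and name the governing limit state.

288.3 kips (gross-section yield governs)

Bolt shear: A_b = π(1.125)²/4 = 0.99402 in². φR_n = 0.75 × 68 × 0.99402 × 8 × 1 = 405.6 kips.
Bearing (0.5 in plate, F_u = 70 ksi): end bolts L_c = 2.375 − 1.25/2 = 1.75, R_n = min(1.2×1.75×0.5×70, 2.4×1.125×0.5×70) = 73.5 kips/bolt; interior L_c = 3.75 − 1.25 = 2.5, R_n = 94.5 kips/bolt. φR_n = 0.75 × (2×73.5 + 6×94.5) = 535.5 kips.
Tension yield (gross): A_g = 12.8125×0.5 = 6.4063 in². φR_n = 0.90 × 50 × 6.4063 = 288.3 kips.
Block shear: shear path 2×[2.375+3×3.75] = 2×13.625 in, A_gv = 13.625, A_nv = 2×(13.625 − 3.5×1.3125)×0.5 = 9.0313 in²; tension across gage: (4.3125 − 1×1.3125)×0.5 = 1.5 in². R_n = min(0.6×70×9.0313, 0.6×50×13.625) + 1.0×70×1.5 = min(379.31, 408.75) + 105 = 484.31 kips. φR_n = 0.75 × 484.31 = 363.2 kips.
Governing: min(405.6, 535.5, 288.3, 363.2) = 288.3 kips → gross-section yield.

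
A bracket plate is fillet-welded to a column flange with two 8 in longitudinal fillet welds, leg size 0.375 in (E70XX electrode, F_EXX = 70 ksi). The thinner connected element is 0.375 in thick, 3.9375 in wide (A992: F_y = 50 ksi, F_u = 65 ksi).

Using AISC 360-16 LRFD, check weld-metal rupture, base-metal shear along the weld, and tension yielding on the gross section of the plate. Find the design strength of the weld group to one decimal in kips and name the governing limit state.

66.4 kips (gross-section yield governs)

Weld metal: throat = 0.707×0.375 = 0.26513 in, L = 2×8 = 16 in. φR_n = 0.75 × 0.6 × 70 × 0.26513 × 16 = 133.6 kips.
Base metal shear (0.375 in plate): yield φR_n = 1.0×0.6×50×0.375×16 = 180.0 kips; rupture φR_n = 0.75×0.6×65×0.375×16 = 175.5 kips; take 175.5 kips (rupture).
Tension yield (gross): A_g = 3.9375×0.375 = 1.4766 in². φR_n = 0.90 × 50 × 1.4766 = 66.4 kips.
Governing: min(133.6, 175.5, 66.4) = 66.4 kips → gross-section yield.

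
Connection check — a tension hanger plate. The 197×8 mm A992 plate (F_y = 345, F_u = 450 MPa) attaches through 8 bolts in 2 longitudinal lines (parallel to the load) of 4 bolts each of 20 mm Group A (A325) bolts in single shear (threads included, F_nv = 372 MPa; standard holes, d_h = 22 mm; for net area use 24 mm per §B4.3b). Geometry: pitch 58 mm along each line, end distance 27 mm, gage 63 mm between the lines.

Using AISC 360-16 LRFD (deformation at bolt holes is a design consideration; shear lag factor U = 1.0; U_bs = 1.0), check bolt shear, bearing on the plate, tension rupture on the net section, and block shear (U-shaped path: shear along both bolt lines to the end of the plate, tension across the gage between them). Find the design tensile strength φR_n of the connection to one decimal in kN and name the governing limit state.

402.3 kN (net-section rupture governs)

Bolt shear: A_b = π(20)²/4 = 314.16 mm². φR_n = 0.75 × 372 × 314.16 × 8 × 1 = 701.2 kN.
Bearing (8 mm plate, F_u = 450 MPa): end bolts L_c = 27 − 22/2 = 16, R_n = min(1.2×16×8×450, 2.4×20×8×450) = 69.12 kN/bolt; interior L_c = 58 − 22 = 36, R_n = 155.52 kN/bolt. φR_n = 0.75 × (2×69.12 + 6×155.52) = 803.5 kN.
Tension rupture (net): A_n = (197 − 2×24)×8 = 1192 mm² (U = 1.0, A_e = A_n). φR_n = 0.75 × 450 × 1192 = 402.3 kN.
Block shear: shear path 2×[27+3×58] = 2×201 mm, A_gv = 3216, A_nv = 2×(201 − 3.5×24)×8 = 1872 mm²; tension across gage: (63 − 1×24)×8 = 312 mm². R_n = min(0.6×450×1872, 0.6×345×3216) + 1.0×450×312 = min(505.44, 665.71) + 140.4 = 645.84 kN. φR_n = 0.75 × 645.84 = 484.4 kN.
Governing: min(701.2, 803.5, 402.3, 484.4) = 402.3 kN → net-section rupture.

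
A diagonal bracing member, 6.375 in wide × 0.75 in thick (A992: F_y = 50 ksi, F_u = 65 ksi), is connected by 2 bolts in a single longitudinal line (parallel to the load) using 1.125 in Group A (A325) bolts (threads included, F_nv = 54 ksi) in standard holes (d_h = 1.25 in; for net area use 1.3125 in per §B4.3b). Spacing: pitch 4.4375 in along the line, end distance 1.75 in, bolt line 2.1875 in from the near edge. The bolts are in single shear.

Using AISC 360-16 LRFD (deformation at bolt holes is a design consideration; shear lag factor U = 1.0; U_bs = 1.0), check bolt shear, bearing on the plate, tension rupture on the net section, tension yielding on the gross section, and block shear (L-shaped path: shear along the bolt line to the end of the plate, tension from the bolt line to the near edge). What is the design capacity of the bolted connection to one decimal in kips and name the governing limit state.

80.5 kips (bolt shear governs)

Bolt shear: A_b = π(1.125)²/4 = 0.99402 in². φR_n = 0.75 × 54 × 0.99402 × 2 × 1 = 80.5 kips.
Bearing (0.75 in plate, F_u = 65 ksi): end bolts L_c = 1.75 − 1.25/2 = 1.125, R_n = min(1.2×1.125×0.75×65, 2.4×1.125×0.75×65) = 65.813 kips/bolt; interior L_c = 4.4375 − 1.25 = 3.1875, R_n = 131.63 kips/bolt. φR_n = 0.75 × (1×65.813 + 1×131.63) = 148.1 kips.
Tension rupture (net): A_n = (6.375 − 1×1.3125)×0.75 = 3.7969 in² (U = 1.0, A_e = A_n). φR_n = 0.75 × 65 × 3.7969 = 185.1 kips.
Tension yield (gross): A_g = 6.375×0.75 = 4.7813 in². φR_n = 0.90 × 50 × 4.7813 = 215.2 kips.
Block shear: shear path 1×[1.75+1×4.4375] = 1×6.1875 in, A_gv = 4.6406, A_nv = 1×(6.1875 − 1.5×1.3125)×0.75 = 3.1641 in²; tension to near edge: (2.1875 − 0.5×1.3125)×0.75 = 1.1484 in². R_n = min(0.6×65×3.1641, 0.6×50×4.6406) + 1.0×65×1.1484 = min(123.4, 139.22) + 74.646 = 198.05 kips. φR_n = 0.75 × 198.05 = 148.5 kips.
Governing: min(80.5, 148.1, 185.1, 215.2, 148.5) = 80.5 kips → bolt shear.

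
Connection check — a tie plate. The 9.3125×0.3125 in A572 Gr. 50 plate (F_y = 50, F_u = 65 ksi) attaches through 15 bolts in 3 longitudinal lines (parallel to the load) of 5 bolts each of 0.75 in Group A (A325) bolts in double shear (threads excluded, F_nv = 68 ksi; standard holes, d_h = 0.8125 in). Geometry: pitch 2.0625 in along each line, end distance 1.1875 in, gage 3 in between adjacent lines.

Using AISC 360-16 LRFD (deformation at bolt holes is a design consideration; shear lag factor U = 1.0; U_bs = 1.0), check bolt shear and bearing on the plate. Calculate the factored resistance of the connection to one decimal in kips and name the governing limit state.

Bolt shear: A_b = π(0.75)²/4 = 0.44179 in². φR_n = 0.75 × 68 × 0.44179 × 15 × 2 = 675.9 kips.
Bearing (0.3125 in plate, F_u = 65 ksi): end bolts L_c = 1.1875 − 0.8125/2 = 0.78125, R_n = min(1.2×0.78125×0.3125×65, 2.4×0.75×0.3125×65) = 19.043 kips/bolt; interior L_c = 2.0625 − 0.8125 = 1.25, R_n = 30.469 kips/bolt. φR_n = 0.75 × (3×19.043 + 12×30.469) = 317.1 kips.
Governing: min(675.9, 317.1) = 317.1 kips → bearing.

317.1 kips (bearing governs)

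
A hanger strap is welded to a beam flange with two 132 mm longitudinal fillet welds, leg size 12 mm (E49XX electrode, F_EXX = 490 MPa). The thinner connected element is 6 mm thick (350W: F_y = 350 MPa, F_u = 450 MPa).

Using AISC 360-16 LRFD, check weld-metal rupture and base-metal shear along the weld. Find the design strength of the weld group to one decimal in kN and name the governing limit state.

Weld metal: throat = 0.707×12 = 8.484 mm, L = 2×132 = 264 mm. φR_n = 0.75 × 0.6 × 490 × 8.484 × 264 = 493.9 kN.
Base metal shear (6 mm plate): yield φR_n = 1.0×0.6×350×6×264 = 332.6 kN; rupture φR_n = 0.75×0.6×450×6×264 = 320.8 kN; take 320.8 kN (rupture).
Governing: min(493.9, 320.8) = 320.8 kN → base-metal shear.

320.8 kN (base-metal shear governs)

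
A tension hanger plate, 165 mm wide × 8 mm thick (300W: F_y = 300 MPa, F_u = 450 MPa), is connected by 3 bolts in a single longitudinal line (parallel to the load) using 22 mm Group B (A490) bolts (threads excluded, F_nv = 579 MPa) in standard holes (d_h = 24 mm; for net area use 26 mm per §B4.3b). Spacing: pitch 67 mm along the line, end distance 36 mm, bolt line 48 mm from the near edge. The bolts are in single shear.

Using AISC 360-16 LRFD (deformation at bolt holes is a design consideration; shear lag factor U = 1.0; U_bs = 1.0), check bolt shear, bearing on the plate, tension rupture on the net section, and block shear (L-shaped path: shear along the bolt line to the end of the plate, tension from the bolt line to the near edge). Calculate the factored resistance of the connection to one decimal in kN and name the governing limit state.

264.6 kN (block shear governs)

Bolt shear: A_b = π(22)²/4 = 380.13 mm². φR_n = 0.75 × 579 × 380.13 × 3 × 1 = 495.2 kN.
Bearing (8 mm plate, F_u = 450 MPa): end bolts L_c = 36 − 24/2 = 24, R_n = min(1.2×24×8×450, 2.4×22×8×450) = 103.68 kN/bolt; interior L_c = 67 − 24 = 43, R_n = 185.76 kN/bolt. φR_n = 0.75 × (1×103.68 + 2×185.76) = 356.4 kN.
Tension rupture (net): A_n = (165 − 1×26)×8 = 1112 mm² (U = 1.0, A_e = A_n). φR_n = 0.75 × 450 × 1112 = 375.3 kN.
Block shear: shear path 1×[36+2×67] = 1×170 mm, A_gv = 1360, A_nv = 1×(170 − 2.5×26)×8 = 840 mm²; tension to near edge: (48 − 0.5×26)×8 = 280 mm². R_n = min(0.6×450×840, 0.6×300×1360) + 1.0×450×280 = min(226.8, 244.8) + 126 = 352.8 kN. φR_n = 0.75 × 352.8 = 264.6 kN.
Governing: min(495.2, 356.4, 375.3, 264.6) = 264.6 kN → block shear.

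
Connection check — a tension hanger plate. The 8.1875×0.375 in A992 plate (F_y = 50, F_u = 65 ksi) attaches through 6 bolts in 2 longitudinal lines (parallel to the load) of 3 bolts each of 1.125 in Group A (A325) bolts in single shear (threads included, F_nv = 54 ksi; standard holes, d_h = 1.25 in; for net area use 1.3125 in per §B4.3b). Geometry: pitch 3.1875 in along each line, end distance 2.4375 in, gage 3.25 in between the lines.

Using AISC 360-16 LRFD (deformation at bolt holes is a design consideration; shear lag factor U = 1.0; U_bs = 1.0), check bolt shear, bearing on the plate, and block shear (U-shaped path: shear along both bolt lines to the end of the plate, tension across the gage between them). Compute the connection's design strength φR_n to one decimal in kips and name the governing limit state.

Bolt shear: A_b = π(1.125)²/4 = 0.99402 in². φR_n = 0.75 × 54 × 0.99402 × 6 × 1 = 241.5 kips.
Bearing (0.375 in plate, F_u = 65 ksi): end bolts L_c = 2.4375 − 1.25/2 = 1.8125, R_n = min(1.2×1.8125×0.375×65, 2.4×1.125×0.375×65) = 53.016 kips/bolt; interior L_c = 3.1875 − 1.25 = 1.9375, R_n = 56.672 kips/bolt. φR_n = 0.75 × (2×53.016 + 4×56.672) = 249.5 kips.
Block shear: shear path 2×[2.4375+2×3.1875] = 2×8.8125 in, A_gv = 6.6094, A_nv = 2×(8.8125 − 2.5×1.3125)×0.375 = 4.1484 in²; tension across gage: (3.25 − 1×1.3125)×0.375 = 0.72656 in². R_n = min(0.6×65×4.1484, 0.6×50×6.6094) + 1.0×65×0.72656 = min(161.79, 198.28) + 47.226 = 209.02 kips. φR_n = 0.75 × 209.02 = 156.8 kips.
Governing: min(241.5, 249.5, 156.8) = 156.8 kips → block shear.

156.8 kips (block shear governs)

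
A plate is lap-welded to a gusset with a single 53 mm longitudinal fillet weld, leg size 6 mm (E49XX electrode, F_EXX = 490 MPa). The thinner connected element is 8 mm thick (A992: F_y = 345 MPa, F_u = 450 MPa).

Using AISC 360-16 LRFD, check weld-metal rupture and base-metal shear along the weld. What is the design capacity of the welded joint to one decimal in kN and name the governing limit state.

49.6 kN (weld metal governs)

Weld metal: throat = 0.707×6 = 4.242 mm, L = 53 mm. φR_n = 0.75 × 0.6 × 490 × 4.242 × 53 = 49.6 kN.
Base metal shear (8 mm plate): yield φR_n = 1.0×0.6×345×8×53 = 87.8 kN; rupture φR_n = 0.75×0.6×450×8×53 = 85.9 kN; take 85.9 kN (rupture).
Governing: min(49.6, 85.9) = 49.6 kN → weld metal.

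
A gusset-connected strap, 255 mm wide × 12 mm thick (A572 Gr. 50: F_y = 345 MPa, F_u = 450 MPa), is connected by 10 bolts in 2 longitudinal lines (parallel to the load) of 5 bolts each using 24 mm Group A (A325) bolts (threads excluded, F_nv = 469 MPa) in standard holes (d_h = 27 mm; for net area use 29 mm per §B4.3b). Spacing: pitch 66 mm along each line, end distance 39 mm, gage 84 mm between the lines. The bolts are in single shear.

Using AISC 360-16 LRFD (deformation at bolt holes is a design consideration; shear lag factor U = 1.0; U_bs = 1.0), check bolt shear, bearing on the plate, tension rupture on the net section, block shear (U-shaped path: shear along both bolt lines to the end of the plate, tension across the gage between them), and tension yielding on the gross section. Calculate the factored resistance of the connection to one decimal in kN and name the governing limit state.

797.9 kN (net-section rupture governs)

Bolt shear: A_b = π(24)²/4 = 452.39 mm². φR_n = 0.75 × 469 × 452.39 × 10 × 1 = 1591.3 kN.
Bearing (12 mm plate, F_u = 450 MPa): end bolts L_c = 39 − 27/2 = 25.5, R_n = min(1.2×25.5×12×450, 2.4×24×12×450) = 165.24 kN/bolt; interior L_c = 66 − 27 = 39, R_n = 252.72 kN/bolt. φR_n = 0.75 × (2×165.24 + 8×252.72) = 1764.2 kN.
Tension rupture (net): A_n = (255 − 2×29)×12 = 2364 mm² (U = 1.0, A_e = A_n). φR_n = 0.75 × 450 × 2364 = 797.9 kN.
Block shear: shear path 2×[39+4×66] = 2×303 mm, A_gv = 7272, A_nv = 2×(303 − 4.5×29)×12 = 4140 mm²; tension across gage: (84 − 1×29)×12 = 660 mm². R_n = min(0.6×450×4140, 0.6×345×7272) + 1.0×450×660 = min(1117.8, 1505.3) + 297 = 1414.8 kN. φR_n = 0.75 × 1414.8 = 1061.1 kN.
Tension yield (gross): A_g = 255×12 = 3060 mm². φR_n = 0.90 × 345 × 3060 = 950.1 kN.
Governing: min(1591.3, 1764.2, 797.9, 1061.1, 950.1) = 797.9 kN → net-section rupture.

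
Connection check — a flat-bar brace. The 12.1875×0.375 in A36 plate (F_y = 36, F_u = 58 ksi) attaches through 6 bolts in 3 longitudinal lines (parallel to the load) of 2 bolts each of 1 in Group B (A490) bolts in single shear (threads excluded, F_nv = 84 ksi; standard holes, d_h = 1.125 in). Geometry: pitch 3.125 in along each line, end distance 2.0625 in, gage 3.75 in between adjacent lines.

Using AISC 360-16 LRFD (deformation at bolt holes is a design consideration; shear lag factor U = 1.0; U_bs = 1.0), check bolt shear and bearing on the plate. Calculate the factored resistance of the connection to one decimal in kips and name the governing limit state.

205.5 kips (bearing governs)

Bolt shear: A_b = π(1)²/4 = 0.7854 in². φR_n = 0.75 × 84 × 0.7854 × 6 × 1 = 296.9 kips.
Bearing (0.375 in plate, F_u = 58 ksi): end bolts L_c = 2.0625 − 1.125/2 = 1.5, R_n = min(1.2×1.5×0.375×58, 2.4×1×0.375×58) = 39.15 kips/bolt; interior L_c = 3.125 − 1.125 = 2, R_n = 52.2 kips/bolt. φR_n = 0.75 × (3×39.15 + 3×52.2) = 205.5 kips.
Governing: min(296.9, 205.5) = 205.5 kips → bearing.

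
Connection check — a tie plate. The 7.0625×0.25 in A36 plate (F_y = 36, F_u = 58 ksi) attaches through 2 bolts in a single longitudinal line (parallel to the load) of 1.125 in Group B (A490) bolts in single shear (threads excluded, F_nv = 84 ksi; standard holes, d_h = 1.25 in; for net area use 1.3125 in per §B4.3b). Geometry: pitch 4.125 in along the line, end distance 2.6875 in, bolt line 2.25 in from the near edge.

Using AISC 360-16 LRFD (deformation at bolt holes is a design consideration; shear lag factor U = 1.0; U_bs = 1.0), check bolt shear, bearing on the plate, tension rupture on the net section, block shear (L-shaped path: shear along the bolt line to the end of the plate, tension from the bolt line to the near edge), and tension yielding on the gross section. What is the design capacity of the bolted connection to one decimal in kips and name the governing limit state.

Bolt shear: A_b = π(1.125)²/4 = 0.99402 in². φR_n = 0.75 × 84 × 0.99402 × 2 × 1 = 125.2 kips.
Bearing (0.25 in plate, F_u = 58 ksi): end bolts L_c = 2.6875 − 1.25/2 = 2.0625, R_n = min(1.2×2.0625×0.25×58, 2.4×1.125×0.25×58) = 35.888 kips/bolt; interior L_c = 4.125 − 1.25 = 2.875, R_n = 39.15 kips/bolt. φR_n = 0.75 × (1×35.888 + 1×39.15) = 56.3 kips.
Tension rupture (net): A_n = (7.0625 − 1×1.3125)×0.25 = 1.4375 in² (U = 1.0, A_e = A_n). φR_n = 0.75 × 58 × 1.4375 = 62.5 kips.
Block shear: shear path 1×[2.6875+1×4.125] = 1×6.8125 in, A_gv = 1.7031, A_nv = 1×(6.8125 − 1.5×1.3125)×0.25 = 1.2109 in²; tension to near edge: (2.25 − 0.5×1.3125)×0.25 = 0.39844 in². R_n = min(0.6×58×1.2109, 0.6×36×1.7031) + 1.0×58×0.39844 = min(42.139, 36.787) + 23.11 = 59.897 kips. φR_n = 0.75 × 59.897 = 44.9 kips.
Tension yield (gross): A_g = 7.0625×0.25 = 1.7656 in². φR_n = 0.90 × 36 × 1.7656 = 57.2 kips.
Governing: min(125.2, 56.3, 62.5, 44.9, 57.2) = 44.9 kips → block shear.

44.9 kips (block shear governs)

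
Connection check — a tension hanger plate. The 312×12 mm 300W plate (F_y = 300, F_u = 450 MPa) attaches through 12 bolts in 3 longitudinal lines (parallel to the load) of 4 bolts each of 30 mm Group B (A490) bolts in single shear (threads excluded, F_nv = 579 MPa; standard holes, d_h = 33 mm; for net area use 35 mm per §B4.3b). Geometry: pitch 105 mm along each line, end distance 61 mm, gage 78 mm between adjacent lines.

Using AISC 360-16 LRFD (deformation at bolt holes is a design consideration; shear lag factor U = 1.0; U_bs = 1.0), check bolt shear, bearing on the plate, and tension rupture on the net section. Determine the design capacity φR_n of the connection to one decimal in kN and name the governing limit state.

Bolt shear: A_b = π(30)²/4 = 706.86 mm². φR_n = 0.75 × 579 × 706.86 × 12 × 1 = 3683.4 kN.
Bearing (12 mm plate, F_u = 450 MPa): end bolts L_c = 61 − 33/2 = 44.5, R_n = min(1.2×44.5×12×450, 2.4×30×12×450) = 288.36 kN/bolt; interior L_c = 105 − 33 = 72, R_n = 388.8 kN/bolt. φR_n = 0.75 × (3×288.36 + 9×388.8) = 3273.2 kN.
Tension rupture (net): A_n = (312 − 3×35)×12 = 2484 mm² (U = 1.0, A_e = A_n). φR_n = 0.75 × 450 × 2484 = 838.4 kN.
Governing: min(3683.4, 3273.2, 838.4) = 838.4 kN → net-section rupture.

838.4 kN (net-section rupture governs)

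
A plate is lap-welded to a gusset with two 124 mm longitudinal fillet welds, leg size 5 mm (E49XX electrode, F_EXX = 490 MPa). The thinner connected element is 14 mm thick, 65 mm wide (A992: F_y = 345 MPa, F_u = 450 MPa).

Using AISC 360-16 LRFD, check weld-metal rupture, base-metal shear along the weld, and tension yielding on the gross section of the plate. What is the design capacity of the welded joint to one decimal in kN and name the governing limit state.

193.3 kN (weld metal governs)

Weld metal: throat = 0.707×5 = 3.535 mm, L = 2×124 = 248 mm. φR_n = 0.75 × 0.6 × 490 × 3.535 × 248 = 193.3 kN.
Base metal shear (14 mm plate): yield φR_n = 1.0×0.6×345×14×248 = 718.7 kN; rupture φR_n = 0.75×0.6×450×14×248 = 703.1 kN; take 703.1 kN (rupture).
Tension yield (gross): A_g = 65×14 = 910 mm². φR_n = 0.90 × 345 × 910 = 282.6 kN.
Governing: min(193.3, 703.1, 282.6) = 193.3 kN → weld metal.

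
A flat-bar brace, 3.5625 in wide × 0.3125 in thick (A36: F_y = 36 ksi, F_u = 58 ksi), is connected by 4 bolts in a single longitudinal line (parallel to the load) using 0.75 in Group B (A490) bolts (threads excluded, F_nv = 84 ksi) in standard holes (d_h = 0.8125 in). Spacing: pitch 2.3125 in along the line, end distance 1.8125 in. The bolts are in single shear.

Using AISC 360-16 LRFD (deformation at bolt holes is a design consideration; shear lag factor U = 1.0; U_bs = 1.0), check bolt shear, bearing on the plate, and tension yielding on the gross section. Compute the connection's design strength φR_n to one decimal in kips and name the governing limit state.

36.1 kips (gross-section yield governs)

Bolt shear: A_b = π(0.75)²/4 = 0.44179 in². φR_n = 0.75 × 84 × 0.44179 × 4 × 1 = 111.3 kips.
Bearing (0.3125 in plate, F_u = 58 ksi): end bolts L_c = 1.8125 − 0.8125/2 = 1.40625, R_n = min(1.2×1.40625×0.3125×58, 2.4×0.75×0.3125×58) = 30.586 kips/bolt; interior L_c = 2.3125 − 0.8125 = 1.5, R_n = 32.625 kips/bolt. φR_n = 0.75 × (1×30.586 + 3×32.625) = 96.3 kips.
Tension yield (gross): A_g = 3.5625×0.3125 = 1.1133 in². φR_n = 0.90 × 36 × 1.1133 = 36.1 kips.
Governing: min(111.3, 96.3, 36.1) = 36.1 kips → gross-section yield.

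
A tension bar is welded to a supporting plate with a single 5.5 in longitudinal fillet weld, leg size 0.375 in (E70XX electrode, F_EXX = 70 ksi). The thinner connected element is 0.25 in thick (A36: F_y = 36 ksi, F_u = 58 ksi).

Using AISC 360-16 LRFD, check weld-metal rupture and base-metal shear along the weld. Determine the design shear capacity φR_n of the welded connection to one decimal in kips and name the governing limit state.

29.7 kips (base-metal shear governs)

Weld metal: throat = 0.707×0.375 = 0.26513 in, L = 5.5 in. φR_n = 0.75 × 0.6 × 70 × 0.26513 × 5.5 = 45.9 kips.
Base metal shear (0.25 in plate): yield φR_n = 1.0×0.6×36×0.25×5.5 = 29.7 kips; rupture φR_n = 0.75×0.6×58×0.25×5.5 = 35.9 kips; take 29.7 kips (yield).
Governing: min(45.9, 29.7) = 29.7 kips → base-metal shear.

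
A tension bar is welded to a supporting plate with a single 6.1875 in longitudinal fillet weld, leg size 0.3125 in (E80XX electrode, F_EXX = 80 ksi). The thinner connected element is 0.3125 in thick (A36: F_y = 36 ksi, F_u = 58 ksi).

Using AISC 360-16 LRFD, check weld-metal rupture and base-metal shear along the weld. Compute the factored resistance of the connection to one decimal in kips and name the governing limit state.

Weld metal: throat = 0.707×0.3125 = 0.22094 in, L = 6.1875 in. φR_n = 0.75 × 0.6 × 80 × 0.22094 × 6.1875 = 49.2 kips.
Base metal shear (0.3125 in plate): yield φR_n = 1.0×0.6×36×0.3125×6.1875 = 41.8 kips; rupture φR_n = 0.75×0.6×58×0.3125×6.1875 = 50.5 kips; take 41.8 kips (yield).
Governing: min(49.2, 41.8) = 41.8 kips → base-metal shear.

41.8 kips (base-metal shear governs)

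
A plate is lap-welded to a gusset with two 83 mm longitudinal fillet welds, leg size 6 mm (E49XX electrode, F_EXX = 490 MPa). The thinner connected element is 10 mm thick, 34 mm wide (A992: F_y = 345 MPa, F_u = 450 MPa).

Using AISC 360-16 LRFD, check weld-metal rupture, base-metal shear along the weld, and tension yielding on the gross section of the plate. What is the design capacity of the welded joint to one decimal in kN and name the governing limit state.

105.6 kN (gross-section yield governs)

Weld metal: throat = 0.707×6 = 4.242 mm, L = 2×83 = 166 mm. φR_n = 0.75 × 0.6 × 490 × 4.242 × 166 = 155.3 kN.
Base metal shear (10 mm plate): yield φR_n = 1.0×0.6×345×10×166 = 343.6 kN; rupture φR_n = 0.75×0.6×450×10×166 = 336.2 kN; take 336.2 kN (rupture).
Tension yield (gross): A_g = 34×10 = 340 mm². φR_n = 0.90 × 345 × 340 = 105.6 kN.
Governing: min(155.3, 336.2, 105.6) = 105.6 kN → gross-section yield.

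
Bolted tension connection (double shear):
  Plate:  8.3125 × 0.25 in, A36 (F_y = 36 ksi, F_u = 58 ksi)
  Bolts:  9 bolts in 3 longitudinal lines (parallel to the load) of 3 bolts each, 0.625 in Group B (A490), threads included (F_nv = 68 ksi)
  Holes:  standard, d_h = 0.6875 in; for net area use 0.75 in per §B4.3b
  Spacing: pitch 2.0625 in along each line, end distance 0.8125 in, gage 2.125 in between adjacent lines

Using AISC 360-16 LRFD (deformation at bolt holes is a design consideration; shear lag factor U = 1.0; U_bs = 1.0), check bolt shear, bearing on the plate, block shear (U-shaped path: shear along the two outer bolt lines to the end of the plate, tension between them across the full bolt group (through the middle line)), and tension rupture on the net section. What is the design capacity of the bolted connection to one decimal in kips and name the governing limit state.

65.9 kips (net-section rupture governs)

Bolt shear: A_b = π(0.625)²/4 = 0.3068 in². φR_n = 0.75 × 68 × 0.3068 × 9 × 2 = 281.6 kips.
Bearing (0.25 in plate, F_u = 58 ksi): end bolts L_c = 0.8125 − 0.6875/2 = 0.46875, R_n = min(1.2×0.46875×0.25×58, 2.4×0.625×0.25×58) = 8.1563 kips/bolt; interior L_c = 2.0625 − 0.6875 = 1.375, R_n = 21.75 kips/bolt. φR_n = 0.75 × (3×8.1563 + 6×21.75) = 116.2 kips.
Block shear: shear path 2×[0.8125+2×2.0625] = 2×4.9375 in, A_gv = 2.4688, A_nv = 2×(4.9375 − 2.5×0.75)×0.25 = 1.5313 in²; tension across gage: (4.25 − 2×0.75)×0.25 = 0.6875 in². R_n = min(0.6×58×1.5313, 0.6×36×2.4688) + 1.0×58×0.6875 = min(53.289, 53.326) + 39.875 = 93.164 kips. φR_n = 0.75 × 93.164 = 69.9 kips.
Tension rupture (net): A_n = (8.3125 − 3×0.75)×0.25 = 1.5156 in² (U = 1.0, A_e = A_n). φR_n = 0.75 × 58 × 1.5156 = 65.9 kips.
Governing: min(281.6, 116.2, 69.9, 65.9) = 65.9 kips → net-section rupture.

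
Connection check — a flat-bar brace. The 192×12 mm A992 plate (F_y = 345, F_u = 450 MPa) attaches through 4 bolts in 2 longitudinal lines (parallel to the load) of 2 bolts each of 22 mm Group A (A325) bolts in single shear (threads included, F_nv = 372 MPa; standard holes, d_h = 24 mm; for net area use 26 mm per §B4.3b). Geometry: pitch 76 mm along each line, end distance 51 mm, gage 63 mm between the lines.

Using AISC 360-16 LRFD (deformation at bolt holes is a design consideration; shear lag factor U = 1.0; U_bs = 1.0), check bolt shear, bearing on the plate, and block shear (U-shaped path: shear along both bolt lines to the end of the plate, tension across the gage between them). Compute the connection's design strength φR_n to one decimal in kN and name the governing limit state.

424.2 kN (bolt shear governs)

Bolt shear: A_b = π(22)²/4 = 380.13 mm². φR_n = 0.75 × 372 × 380.13 × 4 × 1 = 424.2 kN.
Bearing (12 mm plate, F_u = 450 MPa): end bolts L_c = 51 − 24/2 = 39, R_n = min(1.2×39×12×450, 2.4×22×12×450) = 252.72 kN/bolt; interior L_c = 76 − 24 = 52, R_n = 285.12 kN/bolt. φR_n = 0.75 × (2×252.72 + 2×285.12) = 806.8 kN.
Block shear: shear path 2×[51+1×76] = 2×127 mm, A_gv = 3048, A_nv = 2×(127 − 1.5×26)×12 = 2112 mm²; tension across gage: (63 − 1×26)×12 = 444 mm². R_n = min(0.6×450×2112, 0.6×345×3048) + 1.0×450×444 = min(570.24, 630.94) + 199.8 = 770.04 kN. φR_n = 0.75 × 770.04 = 577.5 kN.
Governing: min(424.2, 806.8, 577.5) = 424.2 kN → bolt shear.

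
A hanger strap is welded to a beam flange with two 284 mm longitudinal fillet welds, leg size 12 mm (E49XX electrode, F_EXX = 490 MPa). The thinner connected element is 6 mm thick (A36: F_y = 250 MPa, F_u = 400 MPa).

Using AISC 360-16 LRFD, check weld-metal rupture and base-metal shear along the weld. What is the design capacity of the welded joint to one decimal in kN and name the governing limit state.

Weld metal: throat = 0.707×12 = 8.484 mm, L = 2×284 = 568 mm. φR_n = 0.75 × 0.6 × 490 × 8.484 × 568 = 1062.6 kN.
Base metal shear (6 mm plate): yield φR_n = 1.0×0.6×250×6×568 = 511.2 kN; rupture φR_n = 0.75×0.6×400×6×568 = 613.4 kN; take 511.2 kN (yield).
Governing: min(1062.6, 511.2) = 511.2 kN → base-metal shear.

511.2 kN (base-metal shear governs)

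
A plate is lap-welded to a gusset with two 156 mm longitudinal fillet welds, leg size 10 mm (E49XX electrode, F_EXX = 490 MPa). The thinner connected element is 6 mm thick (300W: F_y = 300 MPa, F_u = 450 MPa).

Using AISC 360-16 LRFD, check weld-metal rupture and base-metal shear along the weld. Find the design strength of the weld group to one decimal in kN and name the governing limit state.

337.0 kN (base-metal shear governs)

Weld metal: throat = 0.707×10 = 7.07 mm, L = 2×156 = 312 mm. φR_n = 0.75 × 0.6 × 490 × 7.07 × 312 = 486.4 kN.
Base metal shear (6 mm plate): yield φR_n = 1.0×0.6×300×6×312 = 337.0 kN; rupture φR_n = 0.75×0.6×450×6×312 = 379.1 kN; take 337.0 kN (yield).
Governing: min(486.4, 337.0) = 337.0 kN → base-metal shear.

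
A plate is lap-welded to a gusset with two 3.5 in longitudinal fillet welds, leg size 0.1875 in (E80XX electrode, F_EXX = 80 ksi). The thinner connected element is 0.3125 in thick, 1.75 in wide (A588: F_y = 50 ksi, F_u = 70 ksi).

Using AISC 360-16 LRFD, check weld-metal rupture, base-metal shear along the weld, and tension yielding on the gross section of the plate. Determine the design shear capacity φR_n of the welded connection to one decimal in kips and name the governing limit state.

24.6 kips (gross-section yield governs)

Weld metal: throat = 0.707×0.1875 = 0.13256 in, L = 2×3.5 = 7 in. φR_n = 0.75 × 0.6 × 80 × 0.13256 × 7 = 33.4 kips.
Base metal shear (0.3125 in plate): yield φR_n = 1.0×0.6×50×0.3125×7 = 65.6 kips; rupture φR_n = 0.75×0.6×70×0.3125×7 = 68.9 kips; take 65.6 kips (yield).
Tension yield (gross): A_g = 1.75×0.3125 = 0.54688 in². φR_n = 0.90 × 50 × 0.54688 = 24.6 kips.
Governing: min(33.4, 65.6, 24.6) = 24.6 kips → gross-section yield.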